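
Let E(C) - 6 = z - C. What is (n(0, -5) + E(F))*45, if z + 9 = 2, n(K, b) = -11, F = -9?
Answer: -135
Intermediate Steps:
z = -7 (z = -9 + 2 = -7)
E(C) = -1 - C (E(C) = 6 + (-7 - C) = -1 - C)
(n(0, -5) + E(F))*45 = (-11 + (-1 - 1*(-9)))*45 = (-11 + (-1 + 9))*45 = (-11 + 8)*45 = -3*45 = -135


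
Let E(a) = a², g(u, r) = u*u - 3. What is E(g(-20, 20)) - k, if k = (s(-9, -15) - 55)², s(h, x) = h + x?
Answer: 151368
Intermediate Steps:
g(u, r) = -3 + u² (g(u, r) = u² - 3 = -3 + u²)
k = 6241 (k = ((-9 - 15) - 55)² = (-24 - 55)² = (-79)² = 6241)
E(g(-20, 20)) - k = (-3 + (-20)²)² - 1*6241 = (-3 + 400)² - 6241 = 397² - 6241 = 157609 - 6241 = 151368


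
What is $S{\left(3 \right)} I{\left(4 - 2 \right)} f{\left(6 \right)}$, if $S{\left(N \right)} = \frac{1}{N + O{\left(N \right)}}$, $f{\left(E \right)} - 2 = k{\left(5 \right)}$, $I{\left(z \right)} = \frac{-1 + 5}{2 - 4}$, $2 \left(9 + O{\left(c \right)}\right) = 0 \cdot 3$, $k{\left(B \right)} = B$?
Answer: $\frac{7}{3} \approx 2.3333$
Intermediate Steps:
$O{\left(c \right)} = -9$ ($O{\left(c \right)} = -9 + \frac{0 \cdot 3}{2} = -9 + \frac{1}{2} \cdot 0 = -9 + 0 = -9$)
$I{\left(z \right)} = -2$ ($I{\left(z \right)} = \frac{4}{-2} = 4 \left(- \frac{1}{2}\right) = -2$)
$f{\left(E \right)} = 7$ ($f{\left(E \right)} = 2 + 5 = 7$)
$S{\left(N \right)} = \frac{1}{-9 + N}$ ($S{\left(N \right)} = \frac{1}{N - 9} = \frac{1}{-9 + N}$)
$S{\left(3 \right)} I{\left(4 - 2 \right)} f{\left(6 \right)} = \frac{1}{-9 + 3} \left(-2\right) 7 = \frac{1}{-6} \left(-2\right) 7 = \left(- \frac{1}{6}\right) \left(-2\right) 7 = \frac{1}{3} \cdot 7 = \frac{7}{3}$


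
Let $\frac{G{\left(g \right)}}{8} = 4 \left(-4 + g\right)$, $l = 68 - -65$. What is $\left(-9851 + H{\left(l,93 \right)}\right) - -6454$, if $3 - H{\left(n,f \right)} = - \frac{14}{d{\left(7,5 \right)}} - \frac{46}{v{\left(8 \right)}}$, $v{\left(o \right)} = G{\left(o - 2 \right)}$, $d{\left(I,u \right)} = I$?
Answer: $- \frac{108521}{32} \approx -3391.3$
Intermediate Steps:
$l = 133$ ($l = 68 + 65 = 133$)
$G{\left(g \right)} = -128 + 32 g$ ($G{\left(g \right)} = 8 \cdot 4 \left(-4 + g\right) = 8 \left(-16 + 4 g\right) = -128 + 32 g$)
$v{\left(o \right)} = -192 + 32 o$ ($v{\left(o \right)} = -128 + 32 \left(o - 2\right) = -128 + 32 \left(-2 + o\right) = -128 + \left(-64 + 32 o\right) = -192 + 32 o$)
$H{\left(n,f \right)} = \frac{183}{32}$ ($H{\left(n,f \right)} = 3 - \left(- \frac{14}{7} - \frac{46}{-192 + 32 \cdot 8}\right) = 3 - \left(\left(-14\right) \frac{1}{7} - \frac{46}{-192 + 256}\right) = 3 - \left(-2 - \frac{46}{64}\right) = 3 - \left(-2 - \frac{23}{32}\right) = 3 - - \frac{87}{32} = 3 + \frac{87}{32} = \frac{183}{32}$)
$\left(-9851 + H{\left(l,93 \right)}\right) - -6454 = \left(-9851 + \frac{183}{32}\right) - -6454 = - \frac{315049}{32} + 6454 = - \frac{108521}{32}$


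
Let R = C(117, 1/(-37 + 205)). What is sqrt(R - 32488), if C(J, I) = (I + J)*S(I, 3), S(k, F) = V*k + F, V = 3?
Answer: I*sqrt(906975213)/168 ≈ 179.26*I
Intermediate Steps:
S(k, F) = F + 3*k (S(k, F) = 3*k + F = F + 3*k)
C(J, I) = (3 + 3*I)*(I + J) (C(J, I) = (I + J)*(3 + 3*I) = (3 + 3*I)*(I + J))
R = 3322033/9408 (R = 3*(1 + 1/(-37 + 205))*(1/(-37 + 205) + 117) = 3*(1 + 1/168)*(1/168 + 117) = 3*(169/168)*(19657/168) = 3322033/9408 ≈ 353.11)
sqrt(R - 32488) = sqrt(3322033/9408 - 32488) = sqrt(-302325071/9408) = I*sqrt(906975213)/168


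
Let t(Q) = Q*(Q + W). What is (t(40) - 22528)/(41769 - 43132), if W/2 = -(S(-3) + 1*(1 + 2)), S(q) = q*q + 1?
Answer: 21968/1363 ≈ 16.117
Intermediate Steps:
S(q) = 1 + q² (S(q) = q² + 1 = 1 + q²)
W = -26 (W = 2*(-((1 + (-3)²) + 1*(1 + 2))) = 2*(-((1 + 9) + 1*3)) = 2*(-(10 + 3)) = 2*(-1*13) = 2*(-13) = -26)
t(Q) = Q*(-26 + Q) (t(Q) = Q*(Q - 26) = Q*(-26 + Q))
(t(40) - 22528)/(41769 - 43132) = (40*(-26 + 40) - 22528)/(41769 - 43132) = (40*14 - 22528)/(-1363) = (560 - 22528)*(-1/1363) = -21968*(-1/1363) = 21968/1363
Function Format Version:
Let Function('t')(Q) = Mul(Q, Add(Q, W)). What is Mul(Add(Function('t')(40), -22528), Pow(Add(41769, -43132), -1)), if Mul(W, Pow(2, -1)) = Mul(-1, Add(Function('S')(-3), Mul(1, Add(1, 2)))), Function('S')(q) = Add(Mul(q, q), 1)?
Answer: Rational(21968, 1363) ≈ 16.117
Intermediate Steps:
Function('S')(q) = Add(1, Pow(q, 2)) (Function('S')(q) = Add(Pow(q, 2), 1) = Add(1, Pow(q, 2)))
W = -26 (W = Mul(2, Mul(-1, Add(Add(1, Pow(-3, 2)), Mul(1, Add(1, 2))))) = Mul(2, Mul(-1, Add(Add(1, 9), Mul(1, 3)))) = Mul(2, Mul(-1, Add(10, 3))) = Mul(2, Mul(-1, 13)) = Mul(2, -13) = -26)
Function('t')(Q) = Mul(Q, Add(-26, Q)) (Function('t')(Q) = Mul(Q, Add(Q, -26)) = Mul(Q, Add(-26, Q)))
Mul(Add(Function('t')(40), -22528), Pow(Add(41769, -43132), -1)) = Mul(Add(Mul(40, Add(-26, 40)), -22528), Pow(Add(41769, -43132), -1)) = Mul(Add(Mul(40, 14), -22528), Pow(-1363, -1)) = Mul(Add(560, -22528), Rational(-1, 1363)) = Mul(-21968, Rational(-1, 1363)) = Rational(21968, 1363)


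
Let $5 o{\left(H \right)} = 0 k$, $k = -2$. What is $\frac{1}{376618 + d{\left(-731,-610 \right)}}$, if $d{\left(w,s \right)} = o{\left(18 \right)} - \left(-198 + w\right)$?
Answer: $\frac{1}{377547} \approx 2.6487 \cdot 10^{-6}$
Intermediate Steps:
$o{\left(H \right)} = 0$ ($o{\left(H \right)} = \frac{0 \left(-2\right)}{5} = \frac{1}{5} \cdot 0 = 0$)
$d{\left(w,s \right)} = 198 - w$ ($d{\left(w,s \right)} = 0 - \left(-198 + w\right) = 198 - w$)
$\frac{1}{376618 + d{\left(-731,-610 \right)}} = \frac{1}{376618 + \left(198 - -731\right)} = \frac{1}{376618 + \left(198 + 731\right)} = \frac{1}{376618 + 929} = \frac{1}{377547}$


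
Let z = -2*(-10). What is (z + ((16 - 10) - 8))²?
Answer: 324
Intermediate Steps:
z = 20
(z + ((16 - 10) - 8))² = (20 + ((16 - 10) - 8))² = (20 + (6 - 8))² = (20 - 2)² = 18² = 324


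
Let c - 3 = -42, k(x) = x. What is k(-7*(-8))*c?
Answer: -2184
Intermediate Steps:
c = -39 (c = 3 - 42 = -39)
k(-7*(-8))*c = -7*(-8)*(-39) = 56*(-39) = -2184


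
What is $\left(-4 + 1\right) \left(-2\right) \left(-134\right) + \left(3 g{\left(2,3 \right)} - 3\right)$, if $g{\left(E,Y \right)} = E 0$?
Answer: $-807$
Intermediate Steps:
$g{\left(E,Y \right)} = 0$
$\left(-4 + 1\right) \left(-2\right) \left(-134\right) + \left(3 g{\left(2,3 \right)} - 3\right) = \left(-4 + 1\right) \left(-2\right) \left(-134\right) + \left(3 \cdot 0 - 3\right) = \left(-3\right) \left(-2\right) \left(-134\right) + \left(0 - 3\right) = 6 \left(-134\right) - 3 = -804 - 3 = -807$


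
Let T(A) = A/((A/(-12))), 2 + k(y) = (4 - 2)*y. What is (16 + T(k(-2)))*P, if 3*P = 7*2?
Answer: 56/3 ≈ 18.667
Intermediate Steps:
P = 14/3 (P = (7*2)/3 = (1/3)*14 = 14/3 ≈ 4.6667)
k(y) = -2 + 2*y (k(y) = -2 + (4 - 2)*y = -2 + 2*y)
T(A) = -12 (T(A) = A/((A*(-1/12))) = A/((-A/12)) = A*(-12/A) = -12)
(16 + T(k(-2)))*P = (16 - 12)*(14/3) = 4*(14/3) = 56/3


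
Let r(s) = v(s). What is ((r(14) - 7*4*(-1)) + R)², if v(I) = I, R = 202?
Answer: 59536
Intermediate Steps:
r(s) = s
((r(14) - 7*4*(-1)) + R)² = ((14 - 7*4*(-1)) + 202)² = ((14 - 28*(-1)) + 202)² = ((14 - 1*(-28)) + 202)² = ((14 + 28) + 202)² = (42 + 202)² = 244² = 59536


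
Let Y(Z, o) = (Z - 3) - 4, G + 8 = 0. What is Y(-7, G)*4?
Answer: -56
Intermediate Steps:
G = -8 (G = -8 + 0 = -8)
Y(Z, o) = -7 + Z (Y(Z, o) = (-3 + Z) - 4 = -7 + Z)
Y(-7, G)*4 = (-7 - 7)*4 = -14*4 = -56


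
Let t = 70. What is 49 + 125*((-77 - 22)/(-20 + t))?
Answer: -397/2 ≈ -198.50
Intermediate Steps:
49 + 125*((-77 - 22)/(-20 + t)) = 49 + 125*((-77 - 22)/(-20 + 70)) = 49 + 125*(-99/50) = 49 - 495/2 = -397/2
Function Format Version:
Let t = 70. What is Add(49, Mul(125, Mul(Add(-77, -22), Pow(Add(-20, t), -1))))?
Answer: Rational(-397, 2) ≈ -198.50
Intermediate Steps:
Add(49, Mul(125, Mul(Add(-77, -22), Pow(Add(-20, t), -1)))) = Add(49, Mul(125, Mul(Add(-77, -22), Pow(Add(-20, 70), -1)))) = Add(49, Mul(125, Mul(-99, Pow(50, -1)))) = Add(49, Mul(125, Mul(-99, Rational(1, 50)))) = Add(49, Mul(125, Rational(-99, 50))) = Add(49, Rational(-495, 2)) = Rational(-397, 2)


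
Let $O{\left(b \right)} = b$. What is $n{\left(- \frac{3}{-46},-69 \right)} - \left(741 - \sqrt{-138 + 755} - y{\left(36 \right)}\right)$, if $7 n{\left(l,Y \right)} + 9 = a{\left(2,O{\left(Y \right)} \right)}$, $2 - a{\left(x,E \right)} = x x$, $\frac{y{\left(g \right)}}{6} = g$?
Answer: $- \frac{3686}{7} + \sqrt{617} \approx -501.73$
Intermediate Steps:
$y{\left(g \right)} = 6 g$
$a{\left(x,E \right)} = 2 - x^{2}$ ($a{\left(x,E \right)} = 2 - x x = 2 - x^{2}$)
$n{\left(l,Y \right)} = - \frac{11}{7}$ ($n{\left(l,Y \right)} = - \frac{9}{7} + \frac{2 - 2^{2}}{7} = - \frac{9}{7} + \frac{2 - 4}{7} = - \frac{9}{7} + \frac{1}{7} \left(-2\right) = - \frac{9}{7} - \frac{2}{7} = - \frac{11}{7}$)
$n{\left(- \frac{3}{-46},-69 \right)} - \left(741 - \sqrt{-138 + 755} - y{\left(36 \right)}\right) = - \frac{11}{7} + \left(\left(-741 + \sqrt{-138 + 755}\right) + 6 \cdot 36\right) = - \frac{11}{7} + \left(\left(-741 + \sqrt{617}\right) + 216\right) = - \frac{11}{7} - \left(525 - \sqrt{617}\right) = - \frac{3686}{7} + \sqrt{617}$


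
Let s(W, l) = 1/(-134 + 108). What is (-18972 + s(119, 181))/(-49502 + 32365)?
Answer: 493273/445562 ≈ 1.1071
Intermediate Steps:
s(W, l) = -1/26 (s(W, l) = 1/(-26) = -1/26)
(-18972 + s(119, 181))/(-49502 + 32365) = (-18972 - 1/26)/(-49502 + 32365) = -493273/26/(-17137) = -493273/26*(-1/17137) = 493273/445562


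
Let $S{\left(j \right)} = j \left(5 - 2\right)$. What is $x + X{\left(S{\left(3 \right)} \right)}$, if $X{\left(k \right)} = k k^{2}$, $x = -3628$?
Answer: $-2899$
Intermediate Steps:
$S{\left(j \right)} = 3 j$ ($S{\left(j \right)} = j 3 = 3 j$)
$X{\left(k \right)} = k^{3}$
$x + X{\left(S{\left(3 \right)} \right)} = -3628 + \left(3 \cdot 3\right)^{3} = -3628 + 9^{3} = -3628 + 729 = -2899$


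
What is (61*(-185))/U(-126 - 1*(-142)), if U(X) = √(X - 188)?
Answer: 11285*I*√43/86 ≈ 860.47*I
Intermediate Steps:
U(X) = √(-188 + X)
(61*(-185))/U(-126 - 1*(-142)) = (61*(-185))/(√(-188 + (-126 - 1*(-142)))) = -11285/√(-188 + (-126 + 142)) = -11285/√(-188 + 16) = -11285*(-I*√43/86) = -(-11285)*I*√43/86 = 11285*I*√43/86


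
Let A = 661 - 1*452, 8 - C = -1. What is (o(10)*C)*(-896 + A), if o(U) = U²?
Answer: -618300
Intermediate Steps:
C = 9 (C = 8 - 1*(-1) = 8 + 1 = 9)
A = 209 (A = 661 - 452 = 209)
(o(10)*C)*(-896 + A) = (10²*9)*(-896 + 209) = (100*9)*(-687) = 900*(-687) = -618300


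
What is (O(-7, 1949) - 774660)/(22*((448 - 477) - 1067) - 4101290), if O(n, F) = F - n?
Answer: 42928/229189 ≈ 0.18730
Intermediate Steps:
(O(-7, 1949) - 774660)/(22*((448 - 477) - 1067) - 4101290) = ((1949 - 1*(-7)) - 774660)/(22*((448 - 477) - 1067) - 4101290) = ((1949 + 7) - 774660)/(22*(-29 - 1067) - 4101290) = (1956 - 774660)/(22*(-1096) - 4101290) = -772704/(-24112 - 4101290) = -772704/(-4125402) = -772704*(-1/4125402) = 42928/229189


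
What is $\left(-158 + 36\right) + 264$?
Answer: $142$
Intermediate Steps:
$\left(-158 + 36\right) + 264 = -122 + 264 = 142$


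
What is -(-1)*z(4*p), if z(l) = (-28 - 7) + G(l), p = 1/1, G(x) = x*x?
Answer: -19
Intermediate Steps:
G(x) = x²
p = 1 (p = 1*1 = 1)
z(l) = -35 + l² (z(l) = (-28 - 7) + l² = -35 + l²)
-(-1)*z(4*p) = -(-1)*(-35 + (4*1)²) = -(-1)*(-35 + 4²) = -(-1)*(-35 + 16) = -(-1)*(-19) = -1*19 = -19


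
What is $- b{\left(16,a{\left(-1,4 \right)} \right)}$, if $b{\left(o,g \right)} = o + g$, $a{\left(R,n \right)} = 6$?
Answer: $-22$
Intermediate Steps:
$b{\left(o,g \right)} = g + o$
$- b{\left(16,a{\left(-1,4 \right)} \right)} = - (6 + 16) = \left(-1\right) 22 = -22$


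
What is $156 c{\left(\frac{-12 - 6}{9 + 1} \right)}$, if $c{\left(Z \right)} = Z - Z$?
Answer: $0$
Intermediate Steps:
$c{\left(Z \right)} = 0$
$156 c{\left(\frac{-12 - 6}{9 + 1} \right)} = 156 \cdot 0 = 0$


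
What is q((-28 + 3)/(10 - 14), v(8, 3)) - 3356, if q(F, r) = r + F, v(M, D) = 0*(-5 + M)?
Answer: -13399/4 ≈ -3349.8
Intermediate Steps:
v(M, D) = 0
q(F, r) = F + r
q((-28 + 3)/(10 - 14), v(8, 3)) - 3356 = ((-28 + 3)/(10 - 14) + 0) - 3356 = (-25/(-4) + 0) - 3356 = (-25*(-¼) + 0) - 3356 = (25/4 + 0) - 3356 = 25/4 - 3356 = -13399/4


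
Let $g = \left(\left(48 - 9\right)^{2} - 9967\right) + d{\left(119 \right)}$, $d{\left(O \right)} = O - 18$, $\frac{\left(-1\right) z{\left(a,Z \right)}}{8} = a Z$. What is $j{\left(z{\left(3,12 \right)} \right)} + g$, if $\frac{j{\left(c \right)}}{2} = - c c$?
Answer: $-174233$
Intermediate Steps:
$z{\left(a,Z \right)} = - 8 Z a$ ($z{\left(a,Z \right)} = - 8 a Z = - 8 Z a$)
$d{\left(O \right)} = -18 + O$ ($d{\left(O \right)} = O - 18 = -18 + O$)
$j{\left(c \right)} = - 2 c^{2}$ ($j{\left(c \right)} = 2 - c c = 2 \left(- c^{2}\right) = - 2 c^{2}$)
$g = -8345$ ($g = \left(\left(48 - 9\right)^{2} - 9967\right) + \left(-18 + 119\right) = \left(39^{2} - 9967\right) + 101 = \left(1521 - 9967\right) + 101 = -8446 + 101 = -8345$)
$j{\left(z{\left(3,12 \right)} \right)} + g = - 2 \left(\left(-8\right) 12 \cdot 3\right)^{2} - 8345 = - 2 \left(-288\right)^{2} - 8345 = \left(-2\right) 82944 - 8345 = -165888 - 8345 = -174233$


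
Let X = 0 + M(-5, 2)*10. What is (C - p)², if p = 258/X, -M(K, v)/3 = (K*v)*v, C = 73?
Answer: 52664049/10000 ≈ 5266.4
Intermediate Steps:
M(K, v) = -3*K*v² (M(K, v) = -3*K*v*v = -3*K*v²)
X = 600 (X = 0 - 3*(-5)*2²*10 = 0 - 3*(-5)*4*10 = 0 + 60*10 = 0 + 600 = 600)
p = 43/100 (p = 258/600 = 258*(1/600) = 43/100 ≈ 0.43000)
(C - p)² = (73 - 1*43/100)² = (73 - 43/100)² = (7257/100)² = 52664049/10000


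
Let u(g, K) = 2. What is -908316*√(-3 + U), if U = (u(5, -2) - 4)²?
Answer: -908316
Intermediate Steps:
U = 4 (U = (2 - 4)² = (-2)² = 4)
-908316*√(-3 + U) = -908316*√(-3 + 4) = -908316*√1 = -908316*1 = -908316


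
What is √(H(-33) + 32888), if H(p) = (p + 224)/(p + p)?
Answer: √143247522/66 ≈ 181.34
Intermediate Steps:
H(p) = (224 + p)/(2*p) (H(p) = (224 + p)/((2*p)) = (224 + p)*(1/(2*p)) = (224 + p)/(2*p))
√(H(-33) + 32888) = √((½)*(224 - 33)/(-33) + 32888) = √((½)*(-1/33)*191 + 32888) = √(-191/66 + 32888) = √(2170417/66) = √143247522/66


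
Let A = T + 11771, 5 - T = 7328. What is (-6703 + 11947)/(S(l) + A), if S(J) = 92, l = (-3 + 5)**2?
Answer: 1311/1135 ≈ 1.1551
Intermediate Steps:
T = -7323 (T = 5 - 1*7328 = 5 - 7328 = -7323)
l = 4 (l = 2**2 = 4)
A = 4448 (A = -7323 + 11771 = 4448)
(-6703 + 11947)/(S(l) + A) = (-6703 + 11947)/(92 + 4448) = 5244/4540 = 5244*(1/4540) = 1311/1135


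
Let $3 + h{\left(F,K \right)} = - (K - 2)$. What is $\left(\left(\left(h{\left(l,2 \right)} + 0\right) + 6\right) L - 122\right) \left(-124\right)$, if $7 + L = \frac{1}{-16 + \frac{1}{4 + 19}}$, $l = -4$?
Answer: $\frac{6516200}{367} \approx 17755.0$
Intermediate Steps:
$h{\left(F,K \right)} = -1 - K$ ($h{\left(F,K \right)} = -3 - \left(K - 2\right) = -3 - \left(-2 + K\right) = -1 - K$)
$L = - \frac{2592}{367}$ ($L = -7 + \frac{1}{-16 + \frac{1}{4 + 19}} = -7 + \frac{1}{-16 + \frac{1}{23}} = -7 + \frac{1}{- \frac{367}{23}} = -7 - \frac{23}{367} = - \frac{2592}{367} \approx -7.0627$)
$\left(\left(\left(h{\left(l,2 \right)} + 0\right) + 6\right) L - 122\right) \left(-124\right) = \left(\left(\left(\left(-1 - 2\right) + 0\right) + 6\right) \left(- \frac{2592}{367}\right) - 122\right) \left(-124\right) = \left(\left(\left(-3 + 0\right) + 6\right) \left(- \frac{2592}{367}\right) - 122\right) \left(-124\right) = \left(\left(-3 + 6\right) \left(- \frac{2592}{367}\right) - 122\right) \left(-124\right) = \left(3 \left(- \frac{2592}{367}\right) - 122\right) \left(-124\right) = \left(- \frac{7776}{367} - 122\right) \left(-124\right) = \left(- \frac{52550}{367}\right) \left(-124\right) = \frac{6516200}{367}$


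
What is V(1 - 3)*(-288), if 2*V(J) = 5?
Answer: -720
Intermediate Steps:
V(J) = 5/2 (V(J) = (½)*5 = 5/2)
V(1 - 3)*(-288) = (5/2)*(-288) = -720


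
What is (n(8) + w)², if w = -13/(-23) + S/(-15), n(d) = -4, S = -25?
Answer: 14884/4761 ≈ 3.1262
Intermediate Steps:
w = 154/69 (w = -13/(-23) - 25/(-15) = -13*(-1/23) - 25*(-1/15) = 13/23 + 5/3 = 154/69 ≈ 2.2319)
(n(8) + w)² = (-4 + 154/69)² = (-122/69)² = 14884/4761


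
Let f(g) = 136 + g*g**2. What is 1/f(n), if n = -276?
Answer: -1/21024440 ≈ -4.7564e-8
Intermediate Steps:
f(g) = 136 + g**3
1/f(n) = 1/(136 + (-276)**3) = 1/(136 - 21024576) = 1/(-21024440) = -1/21024440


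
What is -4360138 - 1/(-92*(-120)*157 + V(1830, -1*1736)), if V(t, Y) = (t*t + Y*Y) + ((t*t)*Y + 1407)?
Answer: -25313187161970145/5805593117 ≈ -4.3601e+6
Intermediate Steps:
V(t, Y) = 1407 + Y² + t² + Y*t² (V(t, Y) = (t² + Y²) + (t²*Y + 1407) = (Y² + t²) + (Y*t² + 1407) = (Y² + t²) + (1407 + Y*t²) = 1407 + Y² + t² + Y*t²)
-4360138 - 1/(-92*(-120)*157 + V(1830, -1*1736)) = -4360138 - 1/(-92*(-120)*157 + (1407 + (-1*1736)² + 1830² - 1*1736*1830²)) = -4360138 - 1/(11040*157 + (1407 + (-1736)² + 3348900 - 1736*3348900)) = -4360138 - 1/(1733280 + (1407 + 3013696 + 3348900 - 5813690400)) = -4360138 - 1/(1733280 - 5807326397) = -4360138 - 1/(-5805593117) = -4360138 - 1*(-1/5805593117) = -4360138 + 1/5805593117 = -25313187161970145/5805593117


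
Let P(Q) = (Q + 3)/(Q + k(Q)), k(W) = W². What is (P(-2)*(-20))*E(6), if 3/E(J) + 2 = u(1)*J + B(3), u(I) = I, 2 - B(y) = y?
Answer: -10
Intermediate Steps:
B(y) = 2 - y
P(Q) = (3 + Q)/(Q + Q²) (P(Q) = (Q + 3)/(Q + Q²) = (3 + Q)/(Q + Q²))
E(J) = 3/(-3 + J) (E(J) = 3/(-2 + (1*J + (2 - 1*3))) = 3/(-2 + (J + (2 - 3))) = 3/(-2 + (J - 1)) = 3/(-2 + (-1 + J)) = 3/(-3 + J))
(P(-2)*(-20))*E(6) = (((3 - 2)/((-2)*(1 - 2)))*(-20))*(3/(-3 + 6)) = (-½*1/(-1)*(-20))*(3/3) = (-½*(-1)*1*(-20))*(3*(⅓)) = ((½)*(-20))*1 = -10*1 = -10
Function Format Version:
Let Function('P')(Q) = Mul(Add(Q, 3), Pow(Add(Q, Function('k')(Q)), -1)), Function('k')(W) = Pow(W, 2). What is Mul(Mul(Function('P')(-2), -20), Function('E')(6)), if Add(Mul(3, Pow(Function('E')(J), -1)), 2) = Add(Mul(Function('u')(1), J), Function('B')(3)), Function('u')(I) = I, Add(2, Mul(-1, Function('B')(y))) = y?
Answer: -10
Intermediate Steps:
Function('B')(y) = Add(2, Mul(-1, y))
Function('P')(Q) = Mul(Pow(Add(Q, Pow(Q, 2)), -1), Add(3, Q)) (Function('P')(Q) = Mul(Add(Q, 3), Pow(Add(Q, Pow(Q, 2)), -1)) = Mul(Add(3, Q), Pow(Add(Q, Pow(Q, 2)), -1)) = Mul(Pow(Add(Q, Pow(Q, 2)), -1), Add(3, Q)))
Function('E')(J) = Mul(3, Pow(Add(-3, J), -1)) (Function('E')(J) = Mul(3, Pow(Add(-2, Add(Mul(1, J), Add(2, Mul(-1, 3)))), -1)) = Mul(3, Pow(Add(-2, Add(J, Add(2, -3))), -1)) = Mul(3, Pow(Add(-2, Add(J, -1)), -1)) = Mul(3, Pow(Add(-2, Add(-1, J)), -1)) = Mul(3, Pow(Add(-3, J), -1)))
Mul(Mul(Function('P')(-2), -20), Function('E')(6)) = Mul(Mul(Mul(Pow(-2, -1), Pow(Add(1, -2), -1), Add(3, -2)), -20), Mul(3, Pow(Add(-3, 6), -1))) = Mul(Mul(Mul(Rational(-1, 2), Pow(-1, -1), 1), -20), Mul(3, Pow(3, -1))) = Mul(Mul(Mul(Rational(-1, 2), -1, 1), -20), Mul(3, Rational(1, 3))) = Mul(Mul(Rational(1, 2), -20), 1) = Mul(-10, 1) = -10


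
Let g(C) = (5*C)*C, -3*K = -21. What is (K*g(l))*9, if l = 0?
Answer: 0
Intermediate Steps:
K = 7 (K = -1/3*(-21) = 7)
g(C) = 5*C**2
(K*g(l))*9 = (7*(5*0**2))*9 = (7*(5*0))*9 = (7*0)*9 = 0*9 = 0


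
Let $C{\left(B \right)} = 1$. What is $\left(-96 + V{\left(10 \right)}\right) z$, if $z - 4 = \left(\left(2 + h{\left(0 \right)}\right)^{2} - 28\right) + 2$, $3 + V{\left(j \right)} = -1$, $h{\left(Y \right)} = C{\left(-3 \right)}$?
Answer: $1300$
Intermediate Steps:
$h{\left(Y \right)} = 1$
$V{\left(j \right)} = -4$ ($V{\left(j \right)} = -3 - 1 = -4$)
$z = -13$ ($z = 4 + \left(\left(\left(2 + 1\right)^{2} - 28\right) + 2\right) = 4 + \left(\left(3^{2} - 28\right) + 2\right) = 4 + \left(\left(9 - 28\right) + 2\right) = 4 + \left(-19 + 2\right) = 4 - 17 = -13$)
$\left(-96 + V{\left(10 \right)}\right) z = \left(-96 - 4\right) \left(-13\right) = \left(-100\right) \left(-13\right) = 1300$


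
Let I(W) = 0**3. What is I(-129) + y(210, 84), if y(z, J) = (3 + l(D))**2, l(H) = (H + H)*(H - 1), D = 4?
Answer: 729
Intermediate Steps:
l(H) = 2*H*(-1 + H) (l(H) = (2*H)*(-1 + H) = 2*H*(-1 + H))
I(W) = 0
y(z, J) = 729 (y(z, J) = (3 + 2*4*(-1 + 4))**2 = (3 + 2*4*3)**2 = (3 + 24)**2 = 27**2 = 729)
I(-129) + y(210, 84) = 0 + 729 = 729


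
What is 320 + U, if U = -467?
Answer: -147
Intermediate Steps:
320 + U = 320 - 467 = -147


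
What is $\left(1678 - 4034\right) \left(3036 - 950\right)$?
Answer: $-4914616$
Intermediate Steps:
$\left(1678 - 4034\right) \left(3036 - 950\right) = - 2356 \left(3036 - 950\right) = \left(-2356\right) 2086 = -4914616$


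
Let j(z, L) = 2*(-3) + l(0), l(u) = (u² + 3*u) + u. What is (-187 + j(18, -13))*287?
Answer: -55391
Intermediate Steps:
l(u) = u² + 4*u
j(z, L) = -6 (j(z, L) = 2*(-3) + 0*(4 + 0) = -6 + 0*4 = -6 + 0 = -6)
(-187 + j(18, -13))*287 = (-187 - 6)*287 = -193*287 = -55391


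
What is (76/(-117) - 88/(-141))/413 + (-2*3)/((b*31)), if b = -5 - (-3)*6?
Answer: -150362/10057671 ≈ -0.014950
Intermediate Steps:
b = 13 (b = -5 - 1*(-18) = -5 + 18 = 13)
(76/(-117) - 88/(-141))/413 + (-2*3)/((b*31)) = (76/(-117) - 88/(-141))/413 + (-2*3)/((13*31)) = (76*(-1/117) - 88*(-1/141))*(1/413) - 6/403 = (-76/117 + 88/141)*(1/413) - 6*1/403 = -140/5499*1/413 - 6/403 = -20/324441 - 6/403 = -150362/10057671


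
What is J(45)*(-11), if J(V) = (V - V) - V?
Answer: 495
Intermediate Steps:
J(V) = -V (J(V) = 0 - V = -V)
J(45)*(-11) = -1*45*(-11) = -45*(-11) = 495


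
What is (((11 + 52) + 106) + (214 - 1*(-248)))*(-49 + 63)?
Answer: 8834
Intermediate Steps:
(((11 + 52) + 106) + (214 - 1*(-248)))*(-49 + 63) = ((63 + 106) + (214 + 248))*14 = (169 + 462)*14 = 631*14 = 8834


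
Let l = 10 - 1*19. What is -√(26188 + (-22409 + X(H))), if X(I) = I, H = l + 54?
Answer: -4*√239 ≈ -61.839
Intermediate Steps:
l = -9 (l = 10 - 19 = -9)
H = 45 (H = -9 + 54 = 45)
-√(26188 + (-22409 + X(H))) = -√(26188 + (-22409 + 45)) = -√(26188 - 22364) = -√3824 = -4*√239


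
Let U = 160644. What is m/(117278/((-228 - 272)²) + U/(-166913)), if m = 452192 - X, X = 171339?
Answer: -5859752098625000/10292888593 ≈ -5.6930e+5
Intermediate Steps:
m = 280853 (m = 452192 - 1*171339 = 452192 - 171339 = 280853)
m/(117278/((-228 - 272)²) + U/(-166913)) = 280853/(117278/((-228 - 272)²) + 160644/(-166913)) = 280853/(117278/((-500)²) + 160644*(-1/166913)) = 280853/(117278/250000 - 160644/166913) = 280853/(117278*(1/250000) - 160644/166913) = 280853/(58639/125000 - 160644/166913) = 280853/(-10292888593/20864125000) = 280853*(-20864125000/10292888593) = -5859752098625000/10292888593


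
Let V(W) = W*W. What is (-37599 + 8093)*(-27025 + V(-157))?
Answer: 70106256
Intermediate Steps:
V(W) = W**2
(-37599 + 8093)*(-27025 + V(-157)) = (-37599 + 8093)*(-27025 + (-157)**2) = -29506*(-27025 + 24649) = -29506*(-2376) = 70106256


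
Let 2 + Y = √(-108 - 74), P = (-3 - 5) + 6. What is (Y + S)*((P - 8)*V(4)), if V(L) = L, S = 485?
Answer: -19320 - 40*I*√182 ≈ -19320.0 - 539.63*I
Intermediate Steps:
P = -2 (P = -8 + 6 = -2)
Y = -2 + I*√182 (Y = -2 + √(-108 - 74) = -2 + √(-182) = -2 + I*√182 ≈ -2.0 + 13.491*I)
(Y + S)*((P - 8)*V(4)) = ((-2 + I*√182) + 485)*((-2 - 8)*4) = (483 + I*√182)*(-10*4) = (483 + I*√182)*(-40) = -19320 - 40*I*√182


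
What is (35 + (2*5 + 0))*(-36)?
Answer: -1620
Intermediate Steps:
(35 + (2*5 + 0))*(-36) = (35 + (10 + 0))*(-36) = (35 + 10)*(-36) = 45*(-36) = -1620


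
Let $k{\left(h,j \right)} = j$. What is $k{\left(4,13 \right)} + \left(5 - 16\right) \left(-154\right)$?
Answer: $1707$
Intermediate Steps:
$k{\left(4,13 \right)} + \left(5 - 16\right) \left(-154\right) = 13 + \left(5 - 16\right) \left(-154\right) = 13 - -1694 = 13 + 1694 = 1707$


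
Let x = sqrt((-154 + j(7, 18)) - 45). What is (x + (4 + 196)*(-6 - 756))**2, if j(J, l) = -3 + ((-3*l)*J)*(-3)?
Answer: 23225760932 - 609600*sqrt(233) ≈ 2.3216e+10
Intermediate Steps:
j(J, l) = -3 + 9*J*l (j(J, l) = -3 - 3*J*l*(-3) = -3 + 9*J*l)
x = 2*sqrt(233) (x = sqrt((-154 + (-3 + 9*7*18)) - 45) = sqrt((-154 + (-3 + 1134)) - 45) = sqrt((-154 + 1131) - 45) = sqrt(977 - 45) = sqrt(932) = 2*sqrt(233) ≈ 30.529)
(x + (4 + 196)*(-6 - 756))**2 = (2*sqrt(233) + (4 + 196)*(-6 - 756))**2 = (2*sqrt(233) + 200*(-762))**2 = (2*sqrt(233) - 152400)**2 = (-152400 + 2*sqrt(233))**2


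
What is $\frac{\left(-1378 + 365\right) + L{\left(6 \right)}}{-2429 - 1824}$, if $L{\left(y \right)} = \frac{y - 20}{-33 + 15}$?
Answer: $\frac{9110}{38277} \approx 0.238$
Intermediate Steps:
$L{\left(y \right)} = \frac{10}{9} - \frac{y}{18}$ ($L{\left(y \right)} = \frac{-20 + y}{-18} = \left(-20 + y\right) \left(- \frac{1}{18}\right) = \frac{10}{9} - \frac{y}{18}$)
$\frac{\left(-1378 + 365\right) + L{\left(6 \right)}}{-2429 - 1824} = \frac{\left(-1378 + 365\right) + \left(\frac{10}{9} - \frac{1}{3}\right)}{-2429 - 1824} = \frac{-1013 + \left(\frac{10}{9} - \frac{1}{3}\right)}{-4253} = \left(-1013 + \frac{7}{9}\right) \left(- \frac{1}{4253}\right) = \left(- \frac{9110}{9}\right) \left(- \frac{1}{4253}\right) = \frac{9110}{38277}$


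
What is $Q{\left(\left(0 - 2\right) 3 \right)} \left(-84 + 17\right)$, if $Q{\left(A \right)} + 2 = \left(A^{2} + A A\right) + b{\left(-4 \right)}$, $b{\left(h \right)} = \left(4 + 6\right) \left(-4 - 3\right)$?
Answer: $0$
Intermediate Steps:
$b{\left(h \right)} = -70$ ($b{\left(h \right)} = 10 \left(-7\right) = -70$)
$Q{\left(A \right)} = -72 + 2 A^{2}$ ($Q{\left(A \right)} = -2 - \left(70 - A^{2} - A A\right) = -2 + \left(\left(A^{2} + A^{2}\right) - 70\right) = -2 + \left(2 A^{2} - 70\right) = -2 + \left(-70 + 2 A^{2}\right) = -72 + 2 A^{2}$)
$Q{\left(\left(0 - 2\right) 3 \right)} \left(-84 + 17\right) = \left(-72 + 2 \left(\left(0 - 2\right) 3\right)^{2}\right) \left(-84 + 17\right) = \left(-72 + 2 \left(\left(-2\right) 3\right)^{2}\right) \left(-67\right) = \left(-72 + 2 \left(-6\right)^{2}\right) \left(-67\right) = \left(-72 + 2 \cdot 36\right) \left(-67\right) = \left(-72 + 72\right) \left(-67\right) = 0 \left(-67\right) = 0$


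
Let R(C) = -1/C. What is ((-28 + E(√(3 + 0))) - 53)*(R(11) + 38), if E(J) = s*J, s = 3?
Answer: -33777/11 + 1251*√3/11 ≈ -2873.7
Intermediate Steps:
E(J) = 3*J
((-28 + E(√(3 + 0))) - 53)*(R(11) + 38) = ((-28 + 3*√(3 + 0)) - 53)*(-1/11 + 38) = ((-28 + 3*√3) - 53)*(-1*1/11 + 38) = (-81 + 3*√3)*(-1/11 + 38) = (-81 + 3*√3)*(417/11) = -33777/11 + 1251*√3/11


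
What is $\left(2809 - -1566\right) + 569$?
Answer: $4944$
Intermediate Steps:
$\left(2809 - -1566\right) + 569 = \left(2809 + 1566\right) + 569 = 4375 + 569 = 4944$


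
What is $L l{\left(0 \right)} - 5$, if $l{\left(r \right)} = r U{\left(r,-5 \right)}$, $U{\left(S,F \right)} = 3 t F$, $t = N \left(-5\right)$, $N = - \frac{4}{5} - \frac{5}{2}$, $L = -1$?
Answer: $-5$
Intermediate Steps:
$N = - \frac{33}{10}$ ($N = \left(-4\right) \frac{1}{5} - \frac{5}{2} = - \frac{4}{5} - \frac{5}{2} = - \frac{33}{10} \approx -3.3$)
$t = \frac{33}{2}$ ($t = \left(- \frac{33}{10}\right) \left(-5\right) = \frac{33}{2} \approx 16.5$)
$U{\left(S,F \right)} = \frac{99 F}{2}$ ($U{\left(S,F \right)} = 3 \cdot \frac{33}{2} F = \frac{99 F}{2}$)
$l{\left(r \right)} = - \frac{495 r}{2}$ ($l{\left(r \right)} = r \frac{99}{2} \left(-5\right) = r \left(- \frac{495}{2}\right) = - \frac{495 r}{2}$)
$L l{\left(0 \right)} - 5 = - \frac{\left(-495\right) 0}{2} - 5 = \left(-1\right) 0 - 5 = 0 - 5 = -5$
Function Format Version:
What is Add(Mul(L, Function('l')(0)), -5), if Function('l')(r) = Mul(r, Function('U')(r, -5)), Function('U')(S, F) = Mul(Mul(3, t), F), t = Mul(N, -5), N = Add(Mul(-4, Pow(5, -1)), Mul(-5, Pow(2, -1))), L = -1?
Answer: -5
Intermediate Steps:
N = Rational(-33, 10) (N = Add(Mul(-4, Rational(1, 5)), Mul(-5, Rational(1, 2))) = Add(Rational(-4, 5), Rational(-5, 2)) = Rational(-33, 10) ≈ -3.3000)
t = Rational(33, 2) (t = Mul(Rational(-33, 10), -5) = Rational(33, 2) ≈ 16.500)
Function('U')(S, F) = Mul(Rational(99, 2), F) (Function('U')(S, F) = Mul(Mul(3, Rational(33, 2)), F) = Mul(Rational(99, 2), F))
Function('l')(r) = Mul(Rational(-495, 2), r) (Function('l')(r) = Mul(r, Mul(Rational(99, 2), -5)) = Mul(r, Rational(-495, 2)) = Mul(Rational(-495, 2), r))
Add(Mul(L, Function('l')(0)), -5) = Add(Mul(-1, Mul(Rational(-495, 2), 0)), -5) = Add(Mul(-1, 0), -5) = Add(0, -5) = -5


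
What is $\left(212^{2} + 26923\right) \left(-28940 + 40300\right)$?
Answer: $816409120$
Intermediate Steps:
$\left(212^{2} + 26923\right) \left(-28940 + 40300\right) = \left(44944 + 26923\right) 11360 = 71867 \cdot 11360 = 816409120$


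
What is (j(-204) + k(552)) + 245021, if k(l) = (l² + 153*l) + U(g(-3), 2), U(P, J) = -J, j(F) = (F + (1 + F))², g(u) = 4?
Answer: 799828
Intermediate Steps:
j(F) = (1 + 2*F)²
k(l) = -2 + l² + 153*l (k(l) = (l² + 153*l) - 1*2 = (l² + 153*l) - 2 = -2 + l² + 153*l)
(j(-204) + k(552)) + 245021 = ((1 + 2*(-204))² + (-2 + 552² + 153*552)) + 245021 = ((1 - 408)² + (-2 + 304704 + 84456)) + 245021 = ((-407)² + 389158) + 245021 = (165649 + 389158) + 245021 = 554807 + 245021 = 799828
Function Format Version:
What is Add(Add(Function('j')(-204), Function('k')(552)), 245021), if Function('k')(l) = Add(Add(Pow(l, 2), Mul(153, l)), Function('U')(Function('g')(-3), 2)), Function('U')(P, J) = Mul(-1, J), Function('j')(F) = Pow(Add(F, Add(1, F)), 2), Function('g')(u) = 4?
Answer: 799828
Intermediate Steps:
Function('j')(F) = Pow(Add(1, Mul(2, F)), 2)
Function('k')(l) = Add(-2, Pow(l, 2), Mul(153, l)) (Function('k')(l) = Add(Add(Pow(l, 2), Mul(153, l)), Mul(-1, 2)) = Add(Add(Pow(l, 2), Mul(153, l)), -2) = Add(-2, Pow(l, 2), Mul(153, l)))
Add(Add(Function('j')(-204), Function('k')(552)), 245021) = Add(Add(Pow(Add(1, Mul(2, -204)), 2), Add(-2, Pow(552, 2), Mul(153, 552))), 245021) = Add(Add(Pow(Add(1, -408), 2), Add(-2, 304704, 84456)), 245021) = Add(Add(Pow(-407, 2), 389158), 245021) = Add(Add(165649, 389158), 245021) = Add(554807, 245021) = 799828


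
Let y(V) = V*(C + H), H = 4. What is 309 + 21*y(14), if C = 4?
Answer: 2661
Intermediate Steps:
y(V) = 8*V (y(V) = V*(4 + 4) = V*8 = 8*V)
309 + 21*y(14) = 309 + 21*(8*14) = 309 + 21*112 = 309 + 2352 = 2661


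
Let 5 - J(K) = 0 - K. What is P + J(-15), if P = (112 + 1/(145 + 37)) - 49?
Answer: 9647/182 ≈ 53.005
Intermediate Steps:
P = 11467/182 (P = (112 + 1/182) - 49 = 20385/182 - 49 = 11467/182 ≈ 63.005)
J(K) = 5 + K (J(K) = 5 - (0 - K) = 5 - (-1)*K = 5 + K)
P + J(-15) = 11467/182 + (5 - 15) = 11467/182 - 10 = 9647/182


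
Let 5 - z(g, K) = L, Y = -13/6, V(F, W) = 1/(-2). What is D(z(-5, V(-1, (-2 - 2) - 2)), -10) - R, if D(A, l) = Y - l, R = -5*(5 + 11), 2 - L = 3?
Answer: 527/6 ≈ 87.833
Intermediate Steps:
V(F, W) = -½
L = -1 (L = 2 - 1*3 = 2 - 3 = -1)
R = -80 (R = -5*16 = -80)
Y = -13/6 (Y = -13*⅙ = -13/6 ≈ -2.1667)
z(g, K) = 6 (z(g, K) = 5 - 1*(-1) = 5 + 1 = 6)
D(A, l) = -13/6 - l
D(z(-5, V(-1, (-2 - 2) - 2)), -10) - R = (-13/6 - 1*(-10)) - 1*(-80) = (-13/6 + 10) + 80 = 47/6 + 80 = 527/6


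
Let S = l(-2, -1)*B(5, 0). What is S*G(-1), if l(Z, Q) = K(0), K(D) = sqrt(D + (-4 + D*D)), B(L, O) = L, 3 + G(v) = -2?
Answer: -50*I ≈ -50.0*I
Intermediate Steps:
G(v) = -5 (G(v) = -3 - 2 = -5)
K(D) = sqrt(-4 + D + D**2) (K(D) = sqrt(D + (-4 + D**2)) = sqrt(-4 + D + D**2))
l(Z, Q) = 2*I (l(Z, Q) = sqrt(-4 + 0 + 0**2) = sqrt(-4 + 0 + 0) = sqrt(-4) = 2*I)
S = 10*I (S = (2*I)*5 = 10*I ≈ 10.0*I)
S*G(-1) = (10*I)*(-5) = -50*I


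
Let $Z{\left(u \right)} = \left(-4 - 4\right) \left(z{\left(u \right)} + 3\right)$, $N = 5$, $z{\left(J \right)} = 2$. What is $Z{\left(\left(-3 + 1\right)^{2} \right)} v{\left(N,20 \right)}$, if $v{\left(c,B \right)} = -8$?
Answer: $320$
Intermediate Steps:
$Z{\left(u \right)} = -40$ ($Z{\left(u \right)} = \left(-4 - 4\right) \left(2 + 3\right) = \left(-8\right) 5 = -40$)
$Z{\left(\left(-3 + 1\right)^{2} \right)} v{\left(N,20 \right)} = \left(-40\right) \left(-8\right) = 320$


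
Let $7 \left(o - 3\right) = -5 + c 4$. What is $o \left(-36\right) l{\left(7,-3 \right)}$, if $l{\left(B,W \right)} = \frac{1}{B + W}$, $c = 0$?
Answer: $- \frac{144}{7} \approx -20.571$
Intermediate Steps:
$o = \frac{16}{7}$ ($o = 3 + \frac{-5 + 0 \cdot 4}{7} = 3 + \frac{-5 + 0}{7} = 3 + \frac{1}{7} \left(-5\right) = 3 - \frac{5}{7} = \frac{16}{7} \approx 2.2857$)
$o \left(-36\right) l{\left(7,-3 \right)} = \frac{\frac{16}{7} \left(-36\right)}{7 - 3} = - \frac{576}{7 \cdot 4} = \left(- \frac{576}{7}\right) \frac{1}{4} = - \frac{144}{7}$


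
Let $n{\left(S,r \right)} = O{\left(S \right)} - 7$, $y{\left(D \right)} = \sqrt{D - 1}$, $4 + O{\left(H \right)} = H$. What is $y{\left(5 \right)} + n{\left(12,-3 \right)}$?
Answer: $3$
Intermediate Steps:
$O{\left(H \right)} = -4 + H$
$y{\left(D \right)} = \sqrt{-1 + D}$
$n{\left(S,r \right)} = -11 + S$ ($n{\left(S,r \right)} = \left(-4 + S\right) - 7 = -11 + S$)
$y{\left(5 \right)} + n{\left(12,-3 \right)} = \sqrt{-1 + 5} + \left(-11 + 12\right) = \sqrt{4} + 1 = 2 + 1 = 3$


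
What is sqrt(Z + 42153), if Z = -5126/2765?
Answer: sqrt(322254996035)/2765 ≈ 205.31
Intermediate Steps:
Z = -5126/2765 (Z = -5126*1/2765 = -5126/2765 ≈ -1.8539)
sqrt(Z + 42153) = sqrt(-5126/2765 + 42153) = sqrt(116547919/2765) = sqrt(322254996035)/2765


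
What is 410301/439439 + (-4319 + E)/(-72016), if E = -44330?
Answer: 1039316423/645849776 ≈ 1.6092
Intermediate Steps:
410301/439439 + (-4319 + E)/(-72016) = 410301/439439 + (-4319 - 44330)/(-72016) = 410301*(1/439439) - 48649*(-1/72016) = 410301/439439 + 48649/72016 = 1039316423/645849776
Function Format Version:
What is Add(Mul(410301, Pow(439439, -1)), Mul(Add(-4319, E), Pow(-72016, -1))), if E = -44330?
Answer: Rational(1039316423, 645849776) ≈ 1.6092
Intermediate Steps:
Add(Mul(410301, Pow(439439, -1)), Mul(Add(-4319, E), Pow(-72016, -1))) = Add(Mul(410301, Pow(439439, -1)), Mul(Add(-4319, -44330), Pow(-72016, -1))) = Add(Mul(410301, Rational(1, 439439)), Mul(-48649, Rational(-1, 72016))) = Add(Rational(410301, 439439), Rational(48649, 72016)) = Rational(1039316423, 645849776)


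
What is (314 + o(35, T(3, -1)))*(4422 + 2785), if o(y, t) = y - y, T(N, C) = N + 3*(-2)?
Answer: 2262998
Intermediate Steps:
T(N, C) = -6 + N (T(N, C) = N - 6 = -6 + N)
o(y, t) = 0
(314 + o(35, T(3, -1)))*(4422 + 2785) = (314 + 0)*(4422 + 2785) = 314*7207 = 2262998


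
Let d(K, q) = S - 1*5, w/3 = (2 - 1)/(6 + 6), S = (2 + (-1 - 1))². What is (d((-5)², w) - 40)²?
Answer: 2025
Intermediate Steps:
S = 0 (S = (2 - 2)² = 0² = 0)
w = ¼ (w = 3*((2 - 1)/(6 + 6)) = 3*(1/12) = ¼ ≈ 0.25000)
d(K, q) = -5 (d(K, q) = 0 - 1*5 = 0 - 5 = -5)
(d((-5)², w) - 40)² = (-5 - 40)² = (-45)² = 2025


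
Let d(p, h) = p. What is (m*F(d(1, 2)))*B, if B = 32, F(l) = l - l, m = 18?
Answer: 0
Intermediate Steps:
F(l) = 0
(m*F(d(1, 2)))*B = (18*0)*32 = 0*32 = 0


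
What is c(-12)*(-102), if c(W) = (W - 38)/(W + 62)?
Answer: 102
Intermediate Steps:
c(W) = (-38 + W)/(62 + W)
c(-12)*(-102) = ((-38 - 12)/(62 - 12))*(-102) = (-50/50)*(-102) = ((1/50)*(-50))*(-102) = -1*(-102) = 102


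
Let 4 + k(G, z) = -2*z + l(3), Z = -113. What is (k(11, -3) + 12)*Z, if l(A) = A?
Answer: -1921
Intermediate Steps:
k(G, z) = -1 - 2*z (k(G, z) = -4 + (-2*z + 3) = -4 + (3 - 2*z) = -1 - 2*z)
(k(11, -3) + 12)*Z = ((-1 - 2*(-3)) + 12)*(-113) = ((-1 + 6) + 12)*(-113) = (5 + 12)*(-113) = 17*(-113) = -1921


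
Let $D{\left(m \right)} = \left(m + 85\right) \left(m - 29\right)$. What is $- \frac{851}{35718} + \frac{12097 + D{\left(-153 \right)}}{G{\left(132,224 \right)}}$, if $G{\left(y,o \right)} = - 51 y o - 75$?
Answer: $- \frac{239719023}{5984919986} \approx -0.040054$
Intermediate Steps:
$D{\left(m \right)} = \left(-29 + m\right) \left(85 + m\right)$ ($D{\left(m \right)} = \left(85 + m\right) \left(-29 + m\right) = \left(-29 + m\right) \left(85 + m\right)$)
$G{\left(y,o \right)} = -75 - 51 o y$ ($G{\left(y,o \right)} = - 51 o y - 75 = -75 - 51 o y$)
$- \frac{851}{35718} + \frac{12097 + D{\left(-153 \right)}}{G{\left(132,224 \right)}} = - \frac{851}{35718} + \frac{12097 + \left(-2465 + \left(-153\right)^{2} + 56 \left(-153\right)\right)}{-75 - 11424 \cdot 132} = \left(-851\right) \frac{1}{35718} + \frac{12097 - -12376}{-75 - 1507968} = - \frac{851}{35718} + \frac{12097 + 12376}{-1508043} = - \frac{851}{35718} + 24473 \left(- \frac{1}{1508043}\right) = - \frac{851}{35718} - \frac{24473}{1508043} = - \frac{239719023}{5984919986}$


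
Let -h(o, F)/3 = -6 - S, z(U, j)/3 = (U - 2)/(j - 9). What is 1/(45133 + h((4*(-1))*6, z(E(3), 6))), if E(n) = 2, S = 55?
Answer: 1/45316 ≈ 2.2067e-5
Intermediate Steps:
z(U, j) = 3*(-2 + U)/(-9 + j) (z(U, j) = 3*((U - 2)/(j - 9)) = 3*((-2 + U)/(-9 + j)) = 3*(-2 + U)/(-9 + j))
h(o, F) = 183 (h(o, F) = -3*(-6 - 1*55) = -3*(-6 - 55) = -3*(-61) = 183)
1/(45133 + h((4*(-1))*6, z(E(3), 6))) = 1/(45133 + 183) = 1/45316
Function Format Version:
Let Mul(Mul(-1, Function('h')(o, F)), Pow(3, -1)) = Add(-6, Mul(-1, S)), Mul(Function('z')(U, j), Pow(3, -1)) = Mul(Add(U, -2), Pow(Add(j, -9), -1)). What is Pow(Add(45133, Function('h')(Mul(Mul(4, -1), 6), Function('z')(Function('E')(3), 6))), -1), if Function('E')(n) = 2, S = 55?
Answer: Rational(1, 45316) ≈ 2.2067e-5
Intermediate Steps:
Function('z')(U, j) = Mul(3, Pow(Add(-9, j), -1), Add(-2, U)) (Function('z')(U, j) = Mul(3, Mul(Add(U, -2), Pow(Add(j, -9), -1))) = Mul(3, Mul(Add(-2, U), Pow(Add(-9, j), -1))) = Mul(3, Mul(Pow(Add(-9, j), -1), Add(-2, U))) = Mul(3, Pow(Add(-9, j), -1), Add(-2, U)))
Function('h')(o, F) = 183 (Function('h')(o, F) = Mul(-3, Add(-6, Mul(-1, 55))) = Mul(-3, Add(-6, -55)) = Mul(-3, -61) = 183)
Pow(Add(45133, Function('h')(Mul(Mul(4, -1), 6), Function('z')(Function('E')(3), 6))), -1) = Pow(Add(45133, 183), -1) = Pow(45316, -1) = Rational(1, 45316)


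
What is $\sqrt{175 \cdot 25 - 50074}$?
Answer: $i \sqrt{45699} \approx 213.77 i$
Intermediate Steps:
$\sqrt{175 \cdot 25 - 50074} = \sqrt{4375 - 50074} = \sqrt{-45699} = i \sqrt{45699}$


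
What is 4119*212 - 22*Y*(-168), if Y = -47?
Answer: 699516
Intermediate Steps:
4119*212 - 22*Y*(-168) = 4119*212 - 22*(-47)*(-168) = 873228 + 1034*(-168) = 873228 - 173712 = 699516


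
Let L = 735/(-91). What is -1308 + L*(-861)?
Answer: 73401/13 ≈ 5646.2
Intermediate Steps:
L = -105/13 (L = 735*(-1/91) = -105/13 ≈ -8.0769)
-1308 + L*(-861) = -1308 - 105/13*(-861) = -1308 + 90405/13 = 73401/13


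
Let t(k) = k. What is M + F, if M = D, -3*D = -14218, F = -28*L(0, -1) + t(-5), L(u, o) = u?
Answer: 14203/3 ≈ 4734.3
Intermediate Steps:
F = -5 (F = -28*0 - 5 = 0 - 5 = -5)
D = 14218/3 (D = -1/3*(-14218) = 14218/3 ≈ 4739.3)
M = 14218/3 ≈ 4739.3
M + F = 14218/3 - 5 = 14203/3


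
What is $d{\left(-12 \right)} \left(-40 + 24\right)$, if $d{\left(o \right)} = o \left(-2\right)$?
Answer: $-384$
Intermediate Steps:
$d{\left(o \right)} = - 2 o$
$d{\left(-12 \right)} \left(-40 + 24\right) = \left(-2\right) \left(-12\right) \left(-40 + 24\right) = 24 \left(-16\right) = -384$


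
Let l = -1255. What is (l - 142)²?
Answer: 1951609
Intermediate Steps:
(l - 142)² = (-1255 - 142)² = (-1397)² = 1951609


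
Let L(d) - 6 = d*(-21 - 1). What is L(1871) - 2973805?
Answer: -3014961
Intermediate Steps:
L(d) = 6 - 22*d (L(d) = 6 + d*(-21 - 1) = 6 + d*(-22) = 6 - 22*d)
L(1871) - 2973805 = (6 - 22*1871) - 2973805 = (6 - 41162) - 2973805 = -41156 - 2973805 = -3014961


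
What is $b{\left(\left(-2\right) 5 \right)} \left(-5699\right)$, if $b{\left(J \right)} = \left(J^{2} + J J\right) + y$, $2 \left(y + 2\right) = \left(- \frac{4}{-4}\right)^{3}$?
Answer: $- \frac{2262503}{2} \approx -1.1313 \cdot 10^{6}$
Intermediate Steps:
$y = - \frac{3}{2}$ ($y = -2 + \frac{\left(- \frac{4}{-4}\right)^{3}}{2} = -2 + \frac{\left(\left(-4\right) \left(- \frac{1}{4}\right)\right)^{3}}{2} = -2 + \frac{1^{3}}{2} = -2 + \frac{1}{2} \cdot 1 = -2 + \frac{1}{2} = - \frac{3}{2} \approx -1.5$)
$b{\left(J \right)} = - \frac{3}{2} + 2 J^{2}$ ($b{\left(J \right)} = \left(J^{2} + J J\right) - \frac{3}{2} = \left(J^{2} + J^{2}\right) - \frac{3}{2} = 2 J^{2} - \frac{3}{2} = - \frac{3}{2} + 2 J^{2}$)
$b{\left(\left(-2\right) 5 \right)} \left(-5699\right) = \left(- \frac{3}{2} + 2 \left(\left(-2\right) 5\right)^{2}\right) \left(-5699\right) = \left(- \frac{3}{2} + 2 \left(-10\right)^{2}\right) \left(-5699\right) = \left(- \frac{3}{2} + 2 \cdot 100\right) \left(-5699\right) = \left(- \frac{3}{2} + 200\right) \left(-5699\right) = \frac{397}{2} \left(-5699\right) = - \frac{2262503}{2}$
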